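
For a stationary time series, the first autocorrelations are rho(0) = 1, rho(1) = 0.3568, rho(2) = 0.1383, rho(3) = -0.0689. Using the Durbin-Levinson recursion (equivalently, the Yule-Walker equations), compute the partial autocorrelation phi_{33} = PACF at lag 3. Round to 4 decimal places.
\phi_{33} = -0.1400

The PACF at lag k is phi_{kk}, the last component of the solution
to the Yule-Walker system G_k phi = r_k where
  (G_k)_{ij} = rho(|i - j|), (r_k)_i = rho(i), i,j = 1..k.
Equivalently, Durbin-Levinson gives phi_{kk} iteratively:
  phi_{11} = rho(1)
  phi_{kk} = [rho(k) - sum_{j=1..k-1} phi_{k-1,j} rho(k-j)]
            / [1 - sum_{j=1..k-1} phi_{k-1,j} rho(j)],
  phi_{k,j} = phi_{k-1,j} - phi_{kk} phi_{k-1,k-j},  j = 1..k-1.
Step k = 1:
  phi_11 = rho(1) = 0.3568.
Step k = 2:
  phi_22 = [rho(2) - phi_11 rho(1)] / [1 - phi_11 rho(1)] = [0.1383 - (0.3568)(0.3568)] / [1 - (0.3568)(0.3568)]
         = 0.01099376 / 0.87269376 = 0.012598.
  Update: phi_21 = phi_11 - phi_22 phi_11 = 0.3568 - (0.012598)(0.3568) = 0.352305.
Step k = 3:
  phi_33 = [rho(3) - phi_21 rho(2) - phi_22 rho(1)] / [1 - phi_21 rho(1) - phi_22 rho(2)]
    numerator   = -0.0689 - (0.352305)(0.1383) - (0.012598)(0.3568) = -0.1221186
    denominator = 1 - (0.352305)(0.3568) - (0.012598)(0.1383) = 0.87255527
  phi_33 = -0.1221186 / 0.87255527 = -0.14.
Therefore phi_{33} = -0.1400.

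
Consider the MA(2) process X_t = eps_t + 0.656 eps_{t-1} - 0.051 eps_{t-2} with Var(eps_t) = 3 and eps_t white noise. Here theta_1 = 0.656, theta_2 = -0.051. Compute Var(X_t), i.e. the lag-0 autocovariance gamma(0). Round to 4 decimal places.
\gamma(0) = 4.2988

For an MA(q) process X_t = eps_t + sum_i theta_i eps_{t-i} with
Var(eps_t) = sigma^2, the variance is
  gamma(0) = sigma^2 * (1 + sum_i theta_i^2).
  sum_i theta_i^2 = (0.656)^2 + (-0.051)^2 = 0.430336 + 0.002601 = 0.432937.
  gamma(0) = 3 * (1 + 0.432937) = 3 * 1.432937 = 4.298811, which rounds to 4.2988.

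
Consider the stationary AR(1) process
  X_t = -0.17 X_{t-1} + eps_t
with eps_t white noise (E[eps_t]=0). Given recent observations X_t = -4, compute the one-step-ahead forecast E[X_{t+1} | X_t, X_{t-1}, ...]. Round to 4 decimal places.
E[X_{t+1} \mid \mathcal F_t] = 0.6800

For an AR(p) model X_t = c + sum_i phi_i X_{t-i} + eps_t, the
one-step-ahead conditional mean is
  E[X_{t+1} | X_t, ...] = c + sum_i phi_i X_{t+1-i}.
Substitute known values:
  E[X_{t+1} | ...] = (-0.17) * (-4)
                   = 0.6800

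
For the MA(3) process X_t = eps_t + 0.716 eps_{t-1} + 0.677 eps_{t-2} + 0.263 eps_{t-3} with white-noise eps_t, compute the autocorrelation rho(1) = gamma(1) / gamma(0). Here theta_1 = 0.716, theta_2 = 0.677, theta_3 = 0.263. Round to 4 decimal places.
\rho(1) = 0.6758

For an MA(q) process with theta_0 = 1, the autocovariance is
  gamma(k) = sigma^2 * sum_{i=0..q-k} theta_i * theta_{i+k},
and rho(k) = gamma(k) / gamma(0). Sigma^2 cancels.
  numerator   = (1)*(0.716) + (0.716)*(0.677) + (0.677)*(0.263) = 1.378783.
  denominator = (1)^2 + (0.716)^2 + (0.677)^2 + (0.263)^2 = 2.040154.
  rho(1) = 1.378783 / 2.040154 = 0.6758.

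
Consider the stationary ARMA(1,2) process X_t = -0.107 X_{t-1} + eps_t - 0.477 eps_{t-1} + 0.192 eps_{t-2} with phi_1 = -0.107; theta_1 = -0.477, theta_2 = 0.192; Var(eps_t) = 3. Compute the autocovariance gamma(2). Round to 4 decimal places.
\gamma(2) = 0.8134

Multiply the model equation by X_{t-k} and take expectations. With theta_0 = psi_0 = 1 and psi_j the MA(infinity) weights, this gives
  gamma(k) - sum_i phi_i gamma(k-i) = c_k,
  c_k = sigma^2 * sum_{j=k..q} theta_j psi_{j-k}   (c_k = 0 for k > q),
using gamma(-m) = gamma(m).
psi-weights needed (psi_j = theta_j + sum_i phi_i psi_{j-i}):
  psi_1 = theta_1 + phi_1 = -0.477 + (-0.107) = -0.584
  psi_2 = theta_2 + phi_1 psi_1 = 0.192 + (-0.107)(-0.584) = 0.254488
Right-hand sides:
  c_0 = sigma^2 (1 + theta_1 psi_1 + theta_2 psi_2) = 3 * (1 + (-0.477)(-0.584) + (0.192)(0.254488)) = 3 * 1.32743 = 3.982289
  c_1 = sigma^2 (theta_1 + theta_2 psi_1) = 3 * (-0.477 + (0.192)(-0.584)) = -1.767384
  c_2 = sigma^2 theta_2 = 3 * (0.192) = 0.576
Equations for k = 0 and k = 1 (AR order 1):
  gamma(0) = phi_1 gamma(1) + c_0
  gamma(1) = phi_1 gamma(0) + c_1
Substituting the second into the first: gamma(0) (1 - phi_1^2) = c_0 + phi_1 c_1, so
  gamma(0) = (c_0 + phi_1 c_1) / (1 - phi_1^2) = (3.982289 + (-0.107)(-1.767384)) / (1 - (-0.107)^2) = 4.171399 / 0.988551 = 4.219711.
  gamma(1) = phi_1 gamma(0) + c_1 = (-0.107)(4.219711) + (-1.767384) = -2.218893.
For k = 2: gamma(2) = phi_1 gamma(1) + c_2
  = (-0.107)(-2.218893) + (0.576) = 0.813422.
Therefore gamma(2) = 0.8134 (to 4 decimal places).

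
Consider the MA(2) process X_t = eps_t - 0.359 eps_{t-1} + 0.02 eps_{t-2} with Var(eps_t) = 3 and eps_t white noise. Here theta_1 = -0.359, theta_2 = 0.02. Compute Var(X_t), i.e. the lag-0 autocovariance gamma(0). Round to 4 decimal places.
\gamma(0) = 3.3878

For an MA(q) process X_t = eps_t + sum_i theta_i eps_{t-i} with
Var(eps_t) = sigma^2, the variance is
  gamma(0) = sigma^2 * (1 + sum_i theta_i^2).
  sum_i theta_i^2 = (-0.359)^2 + (0.02)^2 = 0.128881 + 0.0004 = 0.129281.
  gamma(0) = 3 * (1 + 0.129281) = 3 * 1.129281 = 3.387843, which rounds to 3.3878.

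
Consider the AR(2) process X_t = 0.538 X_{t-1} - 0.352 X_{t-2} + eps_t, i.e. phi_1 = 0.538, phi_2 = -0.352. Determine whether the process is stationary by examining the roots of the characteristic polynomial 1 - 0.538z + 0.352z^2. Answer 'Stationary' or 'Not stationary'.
\text{Stationary}

The AR(p) characteristic polynomial is P(z) = 1 - 0.538z + 0.352z^2.
Stationarity requires all roots to lie outside the unit circle, i.e. |z| > 1 for every root.
Set 1 + (-0.538) z + (0.352) z^2 = 0, i.e. a z^2 + b z + c = 0 with a = 0.352, b = -0.538, c = 1.
Discriminant D = b^2 - 4ac = (-0.538)^2 - 4*(0.352)*1 = 0.289444 - (1.408) = -1.118556.
D < 0, so the roots are the complex-conjugate pair z = (-b +/- i sqrt(-D)) / (2a) = 0.7642 +/- 1.5023i.
For a conjugate pair |z|^2 = z * conj(z) = (product of roots) = c/a = 1/(0.352) = 2.840909, so |z| = sqrt(2.840909) = 1.6855 for both roots.
Moduli of all roots: 1.6855, 1.6855.
All moduli strictly greater than 1? Yes.
Verdict: Stationary.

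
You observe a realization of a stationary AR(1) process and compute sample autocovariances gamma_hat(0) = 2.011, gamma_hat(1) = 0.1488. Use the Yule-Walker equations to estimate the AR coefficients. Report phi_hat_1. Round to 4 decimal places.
\hat\phi_{1} = 0.0740

The Yule-Walker equations for an AR(p) process read, in matrix form,
  Gamma_p phi = r_p,   with   (Gamma_p)_{ij} = gamma(|i - j|),
                       (r_p)_i = gamma(i),   i,j = 1..p.
Substitute the sample gammas (Toeplitz matrix and right-hand side of size 1):
  Gamma_p = [[2.011]]
  r_p     = [0.1488]
With p = 1 this is the single equation gamma(0) phi_1 = gamma(1):
  phi_hat_1 = gamma(1) / gamma(0) = 0.1488 / 2.011 = 0.0740.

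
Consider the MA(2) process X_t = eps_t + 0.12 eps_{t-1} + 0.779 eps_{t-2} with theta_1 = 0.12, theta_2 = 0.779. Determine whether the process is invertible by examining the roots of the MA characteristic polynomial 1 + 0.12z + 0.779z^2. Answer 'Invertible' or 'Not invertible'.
\text{Invertible}

The MA(q) characteristic polynomial is P(z) = 1 + 0.12z + 0.779z^2.
Invertibility requires all roots to lie outside the unit circle, i.e. |z| > 1 for every root.
Set 1 + (0.12) z + (0.779) z^2 = 0, i.e. a z^2 + b z + c = 0 with a = 0.779, b = 0.12, c = 1.
Discriminant D = b^2 - 4ac = (0.12)^2 - 4*(0.779)*1 = 0.0144 - (3.116) = -3.1016.
D < 0, so the roots are the complex-conjugate pair z = (-b +/- i sqrt(-D)) / (2a) = -0.077 +/- 1.1304i.
For a conjugate pair |z|^2 = z * conj(z) = (product of roots) = c/a = 1/(0.779) = 1.283697, so |z| = sqrt(1.283697) = 1.133 for both roots.
Moduli of all roots: 1.1330, 1.1330.
All moduli strictly greater than 1? Yes.
Verdict: Invertible.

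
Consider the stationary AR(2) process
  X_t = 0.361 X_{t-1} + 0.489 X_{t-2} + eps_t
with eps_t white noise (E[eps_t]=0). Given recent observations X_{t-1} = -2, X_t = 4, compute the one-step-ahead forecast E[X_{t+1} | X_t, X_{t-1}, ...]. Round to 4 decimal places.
E[X_{t+1} \mid \mathcal F_t] = 0.4660

For an AR(p) model X_t = c + sum_i phi_i X_{t-i} + eps_t, the
one-step-ahead conditional mean is
  E[X_{t+1} | X_t, ...] = c + sum_i phi_i X_{t+1-i}.
Substitute known values:
  E[X_{t+1} | ...] = (0.361) * (4) + (0.489) * (-2)
                   = 0.4660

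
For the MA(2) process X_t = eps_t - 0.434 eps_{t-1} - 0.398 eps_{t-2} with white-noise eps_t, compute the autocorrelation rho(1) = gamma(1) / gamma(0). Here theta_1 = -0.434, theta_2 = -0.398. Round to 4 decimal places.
\rho(1) = -0.1940

For an MA(q) process with theta_0 = 1, the autocovariance is
  gamma(k) = sigma^2 * sum_{i=0..q-k} theta_i * theta_{i+k},
and rho(k) = gamma(k) / gamma(0). Sigma^2 cancels.
  numerator   = (1)*(-0.434) + (-0.434)*(-0.398) = -0.261268.
  denominator = (1)^2 + (-0.434)^2 + (-0.398)^2 = 1.34676.
  rho(1) = -0.261268 / 1.34676 = -0.1940.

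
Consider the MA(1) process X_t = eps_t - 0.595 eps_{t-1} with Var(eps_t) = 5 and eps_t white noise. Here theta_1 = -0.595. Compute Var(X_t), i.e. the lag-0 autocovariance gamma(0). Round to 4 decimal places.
\gamma(0) = 6.7701

For an MA(q) process X_t = eps_t + sum_i theta_i eps_{t-i} with
Var(eps_t) = sigma^2, the variance is
  gamma(0) = sigma^2 * (1 + sum_i theta_i^2).
  sum_i theta_i^2 = (-0.595)^2 = 0.354025.
  gamma(0) = 5 * (1 + 0.354025) = 5 * 1.354025 = 6.770125, which rounds to 6.7701.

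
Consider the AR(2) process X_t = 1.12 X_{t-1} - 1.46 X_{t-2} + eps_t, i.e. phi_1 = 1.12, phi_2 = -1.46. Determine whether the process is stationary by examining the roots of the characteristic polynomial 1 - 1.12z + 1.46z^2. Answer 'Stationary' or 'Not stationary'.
\text{Not stationary}

The AR(p) characteristic polynomial is P(z) = 1 - 1.12z + 1.46z^2.
Stationarity requires all roots to lie outside the unit circle, i.e. |z| > 1 for every root.
Set 1 + (-1.12) z + (1.46) z^2 = 0, i.e. a z^2 + b z + c = 0 with a = 1.46, b = -1.12, c = 1.
Discriminant D = b^2 - 4ac = (-1.12)^2 - 4*(1.46)*1 = 1.2544 - (5.84) = -4.5856.
D < 0, so the roots are the complex-conjugate pair z = (-b +/- i sqrt(-D)) / (2a) = 0.3836 +/- 0.7334i.
For a conjugate pair |z|^2 = z * conj(z) = (product of roots) = c/a = 1/(1.46) = 0.684932, so |z| = sqrt(0.684932) = 0.8276 for both roots.
Moduli of all roots: 0.8276, 0.8276.
All moduli strictly greater than 1? No.
Verdict: Not stationary.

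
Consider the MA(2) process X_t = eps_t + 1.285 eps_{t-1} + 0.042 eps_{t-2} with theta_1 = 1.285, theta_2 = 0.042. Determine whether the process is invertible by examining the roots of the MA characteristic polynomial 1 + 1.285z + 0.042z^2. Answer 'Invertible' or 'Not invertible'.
\text{Not invertible}

The MA(q) characteristic polynomial is P(z) = 1 + 1.285z + 0.042z^2.
Invertibility requires all roots to lie outside the unit circle, i.e. |z| > 1 for every root.
Set 1 + (1.285) z + (0.042) z^2 = 0, i.e. a z^2 + b z + c = 0 with a = 0.042, b = 1.285, c = 1.
Discriminant D = b^2 - 4ac = (1.285)^2 - 4*(0.042)*1 = 1.651225 - (0.168) = 1.483225.
D >= 0, so the roots are real: z = (-b +/- sqrt(D)) / (2a) = (-1.285 +/- 1.217877) / (0.084).
  z_1 = (-1.285 + 1.217877) / (0.084) = -0.7991,   |z_1| = 0.7991.
  z_2 = (-1.285 - 1.217877) / (0.084) = -29.7962,   |z_2| = 29.7962.
Moduli of all roots: 0.7991, 29.7962.
All moduli strictly greater than 1? No.
Verdict: Not invertible.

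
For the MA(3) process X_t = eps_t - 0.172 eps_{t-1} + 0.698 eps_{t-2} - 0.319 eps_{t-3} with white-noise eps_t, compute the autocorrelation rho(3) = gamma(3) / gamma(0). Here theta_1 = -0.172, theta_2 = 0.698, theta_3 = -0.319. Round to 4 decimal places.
\rho(3) = -0.1971

For an MA(q) process with theta_0 = 1, the autocovariance is
  gamma(k) = sigma^2 * sum_{i=0..q-k} theta_i * theta_{i+k},
and rho(k) = gamma(k) / gamma(0). Sigma^2 cancels.
  numerator   = (1)*(-0.319) = -0.319.
  denominator = (1)^2 + (-0.172)^2 + (0.698)^2 + (-0.319)^2 = 1.618549.
  rho(3) = -0.319 / 1.618549 = -0.1971.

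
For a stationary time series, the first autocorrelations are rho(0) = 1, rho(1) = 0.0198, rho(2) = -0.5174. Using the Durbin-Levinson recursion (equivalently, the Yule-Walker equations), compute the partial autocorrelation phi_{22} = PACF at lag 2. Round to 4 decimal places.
\phi_{22} = -0.5180

The PACF at lag k is phi_{kk}, the last component of the solution
to the Yule-Walker system G_k phi = r_k where
  (G_k)_{ij} = rho(|i - j|), (r_k)_i = rho(i), i,j = 1..k.
Equivalently, Durbin-Levinson gives phi_{kk} iteratively:
  phi_{11} = rho(1)
  phi_{kk} = [rho(k) - sum_{j=1..k-1} phi_{k-1,j} rho(k-j)]
            / [1 - sum_{j=1..k-1} phi_{k-1,j} rho(j)],
  phi_{k,j} = phi_{k-1,j} - phi_{kk} phi_{k-1,k-j},  j = 1..k-1.
Step k = 1:
  phi_11 = rho(1) = 0.0198.
Step k = 2:
  phi_22 = [rho(2) - phi_11 rho(1)] / [1 - phi_11 rho(1)] = [-0.5174 - (0.0198)(0.0198)] / [1 - (0.0198)(0.0198)]
         = -0.51779204 / 0.99960796 = -0.518.
Therefore phi_{22} = -0.5180.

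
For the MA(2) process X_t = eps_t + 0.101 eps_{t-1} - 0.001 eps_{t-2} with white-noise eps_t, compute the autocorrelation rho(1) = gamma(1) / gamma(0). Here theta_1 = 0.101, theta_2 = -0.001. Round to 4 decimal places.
\rho(1) = 0.0999

For an MA(q) process with theta_0 = 1, the autocovariance is
  gamma(k) = sigma^2 * sum_{i=0..q-k} theta_i * theta_{i+k},
and rho(k) = gamma(k) / gamma(0). Sigma^2 cancels.
  numerator   = (1)*(0.101) + (0.101)*(-0.001) = 0.100899.
  denominator = (1)^2 + (0.101)^2 + (-0.001)^2 = 1.010202.
  rho(1) = 0.100899 / 1.010202 = 0.0999.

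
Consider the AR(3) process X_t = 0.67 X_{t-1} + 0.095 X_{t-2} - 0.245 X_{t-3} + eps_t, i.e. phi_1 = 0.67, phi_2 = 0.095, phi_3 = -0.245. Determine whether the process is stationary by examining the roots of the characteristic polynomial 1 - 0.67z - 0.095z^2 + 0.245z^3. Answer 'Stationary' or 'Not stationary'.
\text{Stationary}

The AR(p) characteristic polynomial is P(z) = 1 - 0.67z - 0.095z^2 + 0.245z^3.
Stationarity requires all roots to lie outside the unit circle, i.e. |z| > 1 for every root.
Degree 3: look for a simple real root z0 first, then factor out (1 - z/z0) and solve the remaining quadratic.
Testing z0 = -2: P(-2) = 1 + (-0.67)(-2) + (-0.095)(-2)^2 + (0.245)(-2)^3
  = 1 + (1.34) + (-0.38) + (-1.96) = 0.  So z_0 = -2 is a root, |z_0| = 2.
Divide out the factor (1 + 0.5 z) = (1 - z/z0) (since 1/z0 = -0.5):
  P(z) = (1 + 0.5 z)(1 + (-1.17) z + (0.49) z^2)
  [check: z-coef -1.17 - (-0.5) = -0.67; z^2-coef 0.49 - (-0.5)(-1.17) = -0.095; z^3-coef -(-0.5)(0.49) = 0.245.]
Remaining roots from the quadratic factor 1 + (-1.17) z + (0.49) z^2:
  Set 1 + (-1.17) z + (0.49) z^2 = 0, i.e. a z^2 + b z + c = 0 with a = 0.49, b = -1.17, c = 1.
  Discriminant D = b^2 - 4ac = (-1.17)^2 - 4*(0.49)*1 = 1.3689 - (1.96) = -0.5911.
  D < 0, so the roots are the complex-conjugate pair z = (-b +/- i sqrt(-D)) / (2a) = 1.1939 +/- 0.7845i.
  For a conjugate pair |z|^2 = z * conj(z) = (product of roots) = c/a = 1/(0.49) = 2.040816, so |z| = sqrt(2.040816) = 1.4286 for both roots.
Moduli of all roots: 2.0000, 1.4286, 1.4286.
All moduli strictly greater than 1? Yes.
Verdict: Stationary.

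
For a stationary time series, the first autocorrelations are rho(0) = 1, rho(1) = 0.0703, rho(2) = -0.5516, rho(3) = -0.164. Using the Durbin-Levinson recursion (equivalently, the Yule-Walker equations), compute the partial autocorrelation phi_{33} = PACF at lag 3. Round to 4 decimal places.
\phi_{33} = -0.0939

The PACF at lag k is phi_{kk}, the last component of the solution
to the Yule-Walker system G_k phi = r_k where
  (G_k)_{ij} = rho(|i - j|), (r_k)_i = rho(i), i,j = 1..k.
Equivalently, Durbin-Levinson gives phi_{kk} iteratively:
  phi_{11} = rho(1)
  phi_{kk} = [rho(k) - sum_{j=1..k-1} phi_{k-1,j} rho(k-j)]
            / [1 - sum_{j=1..k-1} phi_{k-1,j} rho(j)],
  phi_{k,j} = phi_{k-1,j} - phi_{kk} phi_{k-1,k-j},  j = 1..k-1.
Step k = 1:
  phi_11 = rho(1) = 0.0703.
Step k = 2:
  phi_22 = [rho(2) - phi_11 rho(1)] / [1 - phi_11 rho(1)] = [-0.5516 - (0.0703)(0.0703)] / [1 - (0.0703)(0.0703)]
         = -0.55654209 / 0.99505791 = -0.559306.
  Update: phi_21 = phi_11 - phi_22 phi_11 = 0.0703 - (-0.559306)(0.0703) = 0.109619.
Step k = 3:
  phi_33 = [rho(3) - phi_21 rho(2) - phi_22 rho(1)] / [1 - phi_21 rho(1) - phi_22 rho(2)]
    numerator   = -0.164 - (0.109619)(-0.5516) - (-0.559306)(0.0703) = -0.06421481
    denominator = 1 - (0.109619)(0.0703) - (-0.559306)(-0.5516) = 0.68378045
  phi_33 = -0.06421481 / 0.68378045 = -0.0939.
Therefore phi_{33} = -0.0939.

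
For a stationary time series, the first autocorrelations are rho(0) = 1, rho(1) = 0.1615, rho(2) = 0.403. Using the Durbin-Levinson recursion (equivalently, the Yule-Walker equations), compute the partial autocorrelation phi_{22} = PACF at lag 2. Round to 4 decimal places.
\phi_{22} = 0.3870

The PACF at lag k is phi_{kk}, the last component of the solution
to the Yule-Walker system G_k phi = r_k where
  (G_k)_{ij} = rho(|i - j|), (r_k)_i = rho(i), i,j = 1..k.
Equivalently, Durbin-Levinson gives phi_{kk} iteratively:
  phi_{11} = rho(1)
  phi_{kk} = [rho(k) - sum_{j=1..k-1} phi_{k-1,j} rho(k-j)]
            / [1 - sum_{j=1..k-1} phi_{k-1,j} rho(j)],
  phi_{k,j} = phi_{k-1,j} - phi_{kk} phi_{k-1,k-j},  j = 1..k-1.
Step k = 1:
  phi_11 = rho(1) = 0.1615.
Step k = 2:
  phi_22 = [rho(2) - phi_11 rho(1)] / [1 - phi_11 rho(1)] = [0.403 - (0.1615)(0.1615)] / [1 - (0.1615)(0.1615)]
         = 0.37691775 / 0.97391775 = 0.387.
Therefore phi_{22} = 0.3870.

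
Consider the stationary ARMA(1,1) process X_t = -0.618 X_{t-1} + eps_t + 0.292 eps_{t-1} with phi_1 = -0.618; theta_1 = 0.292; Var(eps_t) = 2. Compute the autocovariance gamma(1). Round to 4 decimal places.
\gamma(1) = -0.8645

Multiply the model equation by X_{t-k} and take expectations. With theta_0 = psi_0 = 1 and psi_j the MA(infinity) weights, this gives
  gamma(k) - sum_i phi_i gamma(k-i) = c_k,
  c_k = sigma^2 * sum_{j=k..q} theta_j psi_{j-k}   (c_k = 0 for k > q),
using gamma(-m) = gamma(m).
psi-weights needed (psi_j = theta_j + sum_i phi_i psi_{j-i}):
  psi_1 = theta_1 + phi_1 = 0.292 + (-0.618) = -0.326
Right-hand sides:
  c_0 = sigma^2 (1 + theta_1 psi_1) = 2 * (1 + (0.292)(-0.326)) = 2 * 0.904808 = 1.809616
  c_1 = sigma^2 theta_1 = 2 * (0.292) = 0.584
  c_2 = 0
Equations for k = 0 and k = 1 (AR order 1):
  gamma(0) = phi_1 gamma(1) + c_0
  gamma(1) = phi_1 gamma(0) + c_1
Substituting the second into the first: gamma(0) (1 - phi_1^2) = c_0 + phi_1 c_1, so
  gamma(0) = (c_0 + phi_1 c_1) / (1 - phi_1^2) = (1.809616 + (-0.618)(0.584)) / (1 - (-0.618)^2) = 1.448704 / 0.618076 = 2.343893.
  gamma(1) = phi_1 gamma(0) + c_1 = (-0.618)(2.343893) + (0.584) = -0.864526.
Therefore gamma(1) = -0.8645 (to 4 decimal places).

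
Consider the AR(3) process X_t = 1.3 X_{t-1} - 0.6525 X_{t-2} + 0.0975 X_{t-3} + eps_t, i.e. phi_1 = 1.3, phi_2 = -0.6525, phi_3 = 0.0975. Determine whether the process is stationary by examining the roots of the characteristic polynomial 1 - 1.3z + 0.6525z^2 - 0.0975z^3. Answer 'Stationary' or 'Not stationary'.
\text{Stationary}

The AR(p) characteristic polynomial is P(z) = 1 - 1.3z + 0.6525z^2 - 0.0975z^3.
Stationarity requires all roots to lie outside the unit circle, i.e. |z| > 1 for every root.
Degree 3: look for a simple real root z0 first, then factor out (1 - z/z0) and solve the remaining quadratic.
Testing z0 = 4: P(4) = 1 + (-1.3)(4) + (0.6525)(4)^2 + (-0.0975)(4)^3
  = 1 + (-5.2) + (10.44) + (-6.24) = 0.  So z_0 = 4 is a root, |z_0| = 4.
Divide out the factor (1 - 0.25 z) = (1 - z/z0) (since 1/z0 = 0.25):
  P(z) = (1 - 0.25 z)(1 + (-1.05) z + (0.39) z^2)
  [check: z-coef -1.05 - (0.25) = -1.3; z^2-coef 0.39 - (0.25)(-1.05) = 0.6525; z^3-coef -(0.25)(0.39) = -0.0975.]
Remaining roots from the quadratic factor 1 + (-1.05) z + (0.39) z^2:
  Set 1 + (-1.05) z + (0.39) z^2 = 0, i.e. a z^2 + b z + c = 0 with a = 0.39, b = -1.05, c = 1.
  Discriminant D = b^2 - 4ac = (-1.05)^2 - 4*(0.39)*1 = 1.1025 - (1.56) = -0.4575.
  D < 0, so the roots are the complex-conjugate pair z = (-b +/- i sqrt(-D)) / (2a) = 1.3462 +/- 0.8672i.
  For a conjugate pair |z|^2 = z * conj(z) = (product of roots) = c/a = 1/(0.39) = 2.564103, so |z| = sqrt(2.564103) = 1.6013 for both roots.
Moduli of all roots: 4.0000, 1.6013, 1.6013.
All moduli strictly greater than 1? Yes.
Verdict: Stationary.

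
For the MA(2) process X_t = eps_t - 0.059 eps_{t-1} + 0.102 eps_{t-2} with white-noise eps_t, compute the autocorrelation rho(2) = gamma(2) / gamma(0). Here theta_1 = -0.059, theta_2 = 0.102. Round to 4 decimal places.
\rho(2) = 0.1006

For an MA(q) process with theta_0 = 1, the autocovariance is
  gamma(k) = sigma^2 * sum_{i=0..q-k} theta_i * theta_{i+k},
and rho(k) = gamma(k) / gamma(0). Sigma^2 cancels.
  numerator   = (1)*(0.102) = 0.102.
  denominator = (1)^2 + (-0.059)^2 + (0.102)^2 = 1.013885.
  rho(2) = 0.102 / 1.013885 = 0.1006.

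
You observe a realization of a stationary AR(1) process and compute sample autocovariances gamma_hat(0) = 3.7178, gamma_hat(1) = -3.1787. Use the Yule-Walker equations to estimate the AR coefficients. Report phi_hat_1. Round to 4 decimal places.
\hat\phi_{1} = -0.8550

The Yule-Walker equations for an AR(p) process read, in matrix form,
  Gamma_p phi = r_p,   with   (Gamma_p)_{ij} = gamma(|i - j|),
                       (r_p)_i = gamma(i),   i,j = 1..p.
Substitute the sample gammas (Toeplitz matrix and right-hand side of size 1):
  Gamma_p = [[3.7178]]
  r_p     = [-3.1787]
With p = 1 this is the single equation gamma(0) phi_1 = gamma(1):
  phi_hat_1 = gamma(1) / gamma(0) = -3.1787 / 3.7178 = -0.8550.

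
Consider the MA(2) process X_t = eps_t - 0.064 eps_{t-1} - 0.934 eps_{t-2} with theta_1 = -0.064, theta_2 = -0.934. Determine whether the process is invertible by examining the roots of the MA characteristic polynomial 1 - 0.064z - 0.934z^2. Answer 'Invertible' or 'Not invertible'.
\text{Invertible}

The MA(q) characteristic polynomial is P(z) = 1 - 0.064z - 0.934z^2.
Invertibility requires all roots to lie outside the unit circle, i.e. |z| > 1 for every root.
Set 1 + (-0.064) z + (-0.934) z^2 = 0, i.e. a z^2 + b z + c = 0 with a = -0.934, b = -0.064, c = 1.
Discriminant D = b^2 - 4ac = (-0.064)^2 - 4*(-0.934)*1 = 0.004096 - (-3.736) = 3.740096.
D >= 0, so the roots are real: z = (-b +/- sqrt(D)) / (2a) = (0.064 +/- 1.933933) / (-1.868).
  z_1 = (0.064 + 1.933933) / (-1.868) = -1.0696,   |z_1| = 1.0696.
  z_2 = (0.064 - 1.933933) / (-1.868) = 1.001,   |z_2| = 1.001.
Moduli of all roots: 1.0696, 1.0010.
All moduli strictly greater than 1? Yes.
Verdict: Invertible.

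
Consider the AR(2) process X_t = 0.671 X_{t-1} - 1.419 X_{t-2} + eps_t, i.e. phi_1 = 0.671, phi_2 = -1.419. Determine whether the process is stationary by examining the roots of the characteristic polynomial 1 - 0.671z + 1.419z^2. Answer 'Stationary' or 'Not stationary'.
\text{Not stationary}

The AR(p) characteristic polynomial is P(z) = 1 - 0.671z + 1.419z^2.
Stationarity requires all roots to lie outside the unit circle, i.e. |z| > 1 for every root.
Set 1 + (-0.671) z + (1.419) z^2 = 0, i.e. a z^2 + b z + c = 0 with a = 1.419, b = -0.671, c = 1.
Discriminant D = b^2 - 4ac = (-0.671)^2 - 4*(1.419)*1 = 0.450241 - (5.676) = -5.225759.
D < 0, so the roots are the complex-conjugate pair z = (-b +/- i sqrt(-D)) / (2a) = 0.2364 +/- 0.8055i.
For a conjugate pair |z|^2 = z * conj(z) = (product of roots) = c/a = 1/(1.419) = 0.704722, so |z| = sqrt(0.704722) = 0.8395 for both roots.
Moduli of all roots: 0.8395, 0.8395.
All moduli strictly greater than 1? No.
Verdict: Not stationary.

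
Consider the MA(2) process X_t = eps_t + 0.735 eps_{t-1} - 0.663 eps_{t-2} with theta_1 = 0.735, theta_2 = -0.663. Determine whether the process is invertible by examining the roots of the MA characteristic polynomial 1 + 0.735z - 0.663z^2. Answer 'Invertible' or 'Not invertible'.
\text{Not invertible}

The MA(q) characteristic polynomial is P(z) = 1 + 0.735z - 0.663z^2.
Invertibility requires all roots to lie outside the unit circle, i.e. |z| > 1 for every root.
Set 1 + (0.735) z + (-0.663) z^2 = 0, i.e. a z^2 + b z + c = 0 with a = -0.663, b = 0.735, c = 1.
Discriminant D = b^2 - 4ac = (0.735)^2 - 4*(-0.663)*1 = 0.540225 - (-2.652) = 3.192225.
D >= 0, so the roots are real: z = (-b +/- sqrt(D)) / (2a) = (-0.735 +/- 1.78668) / (-1.326).
  z_1 = (-0.735 + 1.78668) / (-1.326) = -0.7931,   |z_1| = 0.7931.
  z_2 = (-0.735 - 1.78668) / (-1.326) = 1.9017,   |z_2| = 1.9017.
Moduli of all roots: 0.7931, 1.9017.
All moduli strictly greater than 1? No.
Verdict: Not invertible.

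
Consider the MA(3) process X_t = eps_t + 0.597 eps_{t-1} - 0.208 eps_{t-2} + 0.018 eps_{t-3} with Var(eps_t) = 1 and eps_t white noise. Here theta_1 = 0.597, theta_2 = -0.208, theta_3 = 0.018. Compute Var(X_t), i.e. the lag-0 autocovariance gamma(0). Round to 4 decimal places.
\gamma(0) = 1.4000

For an MA(q) process X_t = eps_t + sum_i theta_i eps_{t-i} with
Var(eps_t) = sigma^2, the variance is
  gamma(0) = sigma^2 * (1 + sum_i theta_i^2).
  sum_i theta_i^2 = (0.597)^2 + (-0.208)^2 + (0.018)^2 = 0.356409 + 0.043264 + 0.000324 = 0.399997.
  gamma(0) = 1 * (1 + 0.399997) = 1 * 1.399997 = 1.399997, which rounds to 1.4000.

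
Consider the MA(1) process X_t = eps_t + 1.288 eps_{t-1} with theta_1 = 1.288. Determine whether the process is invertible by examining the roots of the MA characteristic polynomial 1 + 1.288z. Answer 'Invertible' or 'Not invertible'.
\text{Not invertible}

The MA(q) characteristic polynomial is P(z) = 1 + 1.288z.
Invertibility requires all roots to lie outside the unit circle, i.e. |z| > 1 for every root.
This is linear in z: 1 + (1.288) z = 0  =>  z = -1/(1.288) = -0.776398,  |z| = 0.776398.
Moduli of all roots: 0.7764.
All moduli strictly greater than 1? No.
Verdict: Not invertible.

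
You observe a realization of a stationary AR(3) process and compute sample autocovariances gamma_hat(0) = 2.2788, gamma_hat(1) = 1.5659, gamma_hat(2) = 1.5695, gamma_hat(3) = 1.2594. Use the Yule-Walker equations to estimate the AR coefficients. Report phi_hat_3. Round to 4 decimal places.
\hat\phi_{3} = -0.0191

The Yule-Walker equations for an AR(p) process read, in matrix form,
  Gamma_p phi = r_p,   with   (Gamma_p)_{ij} = gamma(|i - j|),
                       (r_p)_i = gamma(i),   i,j = 1..p.
Substitute the sample gammas (Toeplitz matrix and right-hand side of size 3):
  Gamma_p = [[2.2788, 1.5659, 1.5695], [1.5659, 2.2788, 1.5659], [1.5695, 1.5659, 2.2788]]
  r_p     = [1.5659, 1.5695, 1.2594]
Written out (R1..R3):
  (R1) 2.2788 phi_1 + 1.5659 phi_2 + 1.5695 phi_3 = 1.5659
  (R2) 1.5659 phi_1 + 2.2788 phi_2 + 1.5659 phi_3 = 1.5695
  (R3) 1.5695 phi_1 + 1.5659 phi_2 + 2.2788 phi_3 = 1.2594
Gaussian elimination:
  R2 <- R2 - (1.5659/2.2788) R1 = R2 - (0.68716) R1:  1.202776 phi_2 + 0.487403 phi_3 = 0.493476
  R3 <- R3 - (1.5695/2.2788) R1 = R3 - (0.68874) R1:  0.487403 phi_2 + 1.197823 phi_3 = 0.180903
  R3 <- R3 - (0.487403/1.202776) R2 = R3 - (0.405231) R2:  1.000312 phi_3 = -0.019069
Back-substitution:
  phi_hat_3 = -0.019069 / 1.000312 = -0.019064
  phi_hat_2 = (0.493476 - (0.487403)(-0.019064)) / 1.202776 = 0.418006
  phi_hat_1 = (1.5659 - (1.5659)(0.418006) - (1.5695)(-0.019064)) / 2.2788 = 0.413053
So phi_hat = [0.4131, 0.4180, -0.0191].
Therefore phi_hat_3 = -0.0191.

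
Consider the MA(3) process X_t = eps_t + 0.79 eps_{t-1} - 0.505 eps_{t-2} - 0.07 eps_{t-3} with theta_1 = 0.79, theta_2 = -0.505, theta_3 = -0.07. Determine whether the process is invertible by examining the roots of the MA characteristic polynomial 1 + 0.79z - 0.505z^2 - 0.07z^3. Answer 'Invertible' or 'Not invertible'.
\text{Not invertible}

The MA(q) characteristic polynomial is P(z) = 1 + 0.79z - 0.505z^2 - 0.07z^3.
Invertibility requires all roots to lie outside the unit circle, i.e. |z| > 1 for every root.
Degree 3: look for a simple real root z0 first, then factor out (1 - z/z0) and solve the remaining quadratic.
Testing z0 = 2: P(2) = 1 + (0.79)(2) + (-0.505)(2)^2 + (-0.07)(2)^3
  = 1 + (1.58) + (-2.02) + (-0.56) = 0.  So z_0 = 2 is a root, |z_0| = 2.
Divide out the factor (1 - 0.5 z) = (1 - z/z0) (since 1/z0 = 0.5):
  P(z) = (1 - 0.5 z)(1 + (1.29) z + (0.14) z^2)
  [check: z-coef 1.29 - (0.5) = 0.79; z^2-coef 0.14 - (0.5)(1.29) = -0.505; z^3-coef -(0.5)(0.14) = -0.07.]
Remaining roots from the quadratic factor 1 + (1.29) z + (0.14) z^2:
  Set 1 + (1.29) z + (0.14) z^2 = 0, i.e. a z^2 + b z + c = 0 with a = 0.14, b = 1.29, c = 1.
  Discriminant D = b^2 - 4ac = (1.29)^2 - 4*(0.14)*1 = 1.6641 - (0.56) = 1.1041.
  D >= 0, so the roots are real: z = (-b +/- sqrt(D)) / (2a) = (-1.29 +/- 1.050762) / (0.28).
    z_1 = (-1.29 + 1.050762) / (0.28) = -0.8544,   |z_1| = 0.8544.
    z_2 = (-1.29 - 1.050762) / (0.28) = -8.3599,   |z_2| = 8.3599.
Moduli of all roots: 2.0000, 0.8544, 8.3599.
All moduli strictly greater than 1? No.
Verdict: Not invertible.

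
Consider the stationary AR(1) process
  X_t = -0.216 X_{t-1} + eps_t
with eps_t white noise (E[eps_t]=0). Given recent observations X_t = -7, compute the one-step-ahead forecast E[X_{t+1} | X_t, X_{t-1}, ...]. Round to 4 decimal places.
E[X_{t+1} \mid \mathcal F_t] = 1.5120

For an AR(p) model X_t = c + sum_i phi_i X_{t-i} + eps_t, the
one-step-ahead conditional mean is
  E[X_{t+1} | X_t, ...] = c + sum_i phi_i X_{t+1-i}.
Substitute known values:
  E[X_{t+1} | ...] = (-0.216) * (-7)
                   = 1.5120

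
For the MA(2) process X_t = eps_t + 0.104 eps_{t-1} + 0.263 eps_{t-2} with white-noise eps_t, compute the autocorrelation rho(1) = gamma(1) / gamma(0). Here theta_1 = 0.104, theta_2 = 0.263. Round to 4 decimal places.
\rho(1) = 0.1216

For an MA(q) process with theta_0 = 1, the autocovariance is
  gamma(k) = sigma^2 * sum_{i=0..q-k} theta_i * theta_{i+k},
and rho(k) = gamma(k) / gamma(0). Sigma^2 cancels.
  numerator   = (1)*(0.104) + (0.104)*(0.263) = 0.131352.
  denominator = (1)^2 + (0.104)^2 + (0.263)^2 = 1.079985.
  rho(1) = 0.131352 / 1.079985 = 0.1216.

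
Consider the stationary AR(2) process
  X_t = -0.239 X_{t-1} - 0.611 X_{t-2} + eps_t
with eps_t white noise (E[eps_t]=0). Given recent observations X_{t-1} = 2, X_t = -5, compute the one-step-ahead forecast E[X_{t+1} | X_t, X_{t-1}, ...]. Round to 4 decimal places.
E[X_{t+1} \mid \mathcal F_t] = -0.0270

For an AR(p) model X_t = c + sum_i phi_i X_{t-i} + eps_t, the
one-step-ahead conditional mean is
  E[X_{t+1} | X_t, ...] = c + sum_i phi_i X_{t+1-i}.
Substitute known values:
  E[X_{t+1} | ...] = (-0.239) * (-5) + (-0.611) * (2)
                   = -0.0270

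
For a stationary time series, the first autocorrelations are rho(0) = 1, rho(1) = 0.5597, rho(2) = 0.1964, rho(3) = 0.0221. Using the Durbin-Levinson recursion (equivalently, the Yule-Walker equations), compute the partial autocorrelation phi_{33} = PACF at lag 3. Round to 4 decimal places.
\phi_{33} = -0.0169

The PACF at lag k is phi_{kk}, the last component of the solution
to the Yule-Walker system G_k phi = r_k where
  (G_k)_{ij} = rho(|i - j|), (r_k)_i = rho(i), i,j = 1..k.
Equivalently, Durbin-Levinson gives phi_{kk} iteratively:
  phi_{11} = rho(1)
  phi_{kk} = [rho(k) - sum_{j=1..k-1} phi_{k-1,j} rho(k-j)]
            / [1 - sum_{j=1..k-1} phi_{k-1,j} rho(j)],
  phi_{k,j} = phi_{k-1,j} - phi_{kk} phi_{k-1,k-j},  j = 1..k-1.
Step k = 1:
  phi_11 = rho(1) = 0.5597.
Step k = 2:
  phi_22 = [rho(2) - phi_11 rho(1)] / [1 - phi_11 rho(1)] = [0.1964 - (0.5597)(0.5597)] / [1 - (0.5597)(0.5597)]
         = -0.11686409 / 0.68673591 = -0.170173.
  Update: phi_21 = phi_11 - phi_22 phi_11 = 0.5597 - (-0.170173)(0.5597) = 0.654946.
Step k = 3:
  phi_33 = [rho(3) - phi_21 rho(2) - phi_22 rho(1)] / [1 - phi_21 rho(1) - phi_22 rho(2)]
    numerator   = 0.0221 - (0.654946)(0.1964) - (-0.170173)(0.5597) = -0.01128541
    denominator = 1 - (0.654946)(0.5597) - (-0.170173)(0.1964) = 0.66684877
  phi_33 = -0.01128541 / 0.66684877 = -0.0169.
Therefore phi_{33} = -0.0169.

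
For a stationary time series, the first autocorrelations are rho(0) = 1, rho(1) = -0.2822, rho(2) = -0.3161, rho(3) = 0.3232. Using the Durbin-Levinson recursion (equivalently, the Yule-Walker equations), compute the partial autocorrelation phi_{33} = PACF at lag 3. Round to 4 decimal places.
\phi_{33} = 0.0990

The PACF at lag k is phi_{kk}, the last component of the solution
to the Yule-Walker system G_k phi = r_k where
  (G_k)_{ij} = rho(|i - j|), (r_k)_i = rho(i), i,j = 1..k.
Equivalently, Durbin-Levinson gives phi_{kk} iteratively:
  phi_{11} = rho(1)
  phi_{kk} = [rho(k) - sum_{j=1..k-1} phi_{k-1,j} rho(k-j)]
            / [1 - sum_{j=1..k-1} phi_{k-1,j} rho(j)],
  phi_{k,j} = phi_{k-1,j} - phi_{kk} phi_{k-1,k-j},  j = 1..k-1.
Step k = 1:
  phi_11 = rho(1) = -0.2822.
Step k = 2:
  phi_22 = [rho(2) - phi_11 rho(1)] / [1 - phi_11 rho(1)] = [-0.3161 - (-0.2822)(-0.2822)] / [1 - (-0.2822)(-0.2822)]
         = -0.39573684 / 0.92036316 = -0.429979.
  Update: phi_21 = phi_11 - phi_22 phi_11 = -0.2822 - (-0.429979)(-0.2822) = -0.40354.
Step k = 3:
  phi_33 = [rho(3) - phi_21 rho(2) - phi_22 rho(1)] / [1 - phi_21 rho(1) - phi_22 rho(2)]
    numerator   = 0.3232 - (-0.40354)(-0.3161) - (-0.429979)(-0.2822) = 0.07430091
    denominator = 1 - (-0.40354)(-0.2822) - (-0.429979)(-0.3161) = 0.75020463
  phi_33 = 0.07430091 / 0.75020463 = 0.099.
Therefore phi_{33} = 0.0990.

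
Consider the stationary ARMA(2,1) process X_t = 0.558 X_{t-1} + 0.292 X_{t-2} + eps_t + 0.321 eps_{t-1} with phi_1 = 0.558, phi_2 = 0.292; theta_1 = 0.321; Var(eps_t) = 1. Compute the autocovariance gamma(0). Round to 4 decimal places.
\gamma(0) = 4.6431

Multiply the model equation by X_{t-k} and take expectations. With theta_0 = psi_0 = 1 and psi_j the MA(infinity) weights, this gives
  gamma(k) - sum_i phi_i gamma(k-i) = c_k,
  c_k = sigma^2 * sum_{j=k..q} theta_j psi_{j-k}   (c_k = 0 for k > q),
using gamma(-m) = gamma(m).
psi-weights needed (psi_j = theta_j + sum_i phi_i psi_{j-i}):
  psi_1 = theta_1 + phi_1 = 0.321 + (0.558) = 0.879
Right-hand sides:
  c_0 = sigma^2 (1 + theta_1 psi_1) = 1 * (1 + (0.321)(0.879)) = 1 * 1.282159 = 1.282159
  c_1 = sigma^2 theta_1 = 1 * (0.321) = 0.321
  c_2 = 0
Equations for k = 0, 1, 2 (AR order 2, c_2 = 0):
  (E0) gamma(0) = phi_1 gamma(1) + phi_2 gamma(2) + c_0
  (E1) gamma(1) = phi_1 gamma(0) + phi_2 gamma(1) + c_1
  (E2) gamma(2) = phi_1 gamma(1) + phi_2 gamma(0)
From (E1): gamma(1) = A gamma(0) + B with
  A = phi_1 / (1 - phi_2) = 0.558 / 0.708 = 0.788136,   B = c_1 / (1 - phi_2) = 0.321 / 0.708 = 0.45339.
Insert (E2) into (E0): gamma(0) (1 - phi_2^2) = phi_1 (1 + phi_2) gamma(1) + c_0.
  phi_1 (1 + phi_2) = (0.558)(1.292) = 0.720936,   1 - phi_2^2 = 0.914736.
Replace gamma(1) by A gamma(0) + B and collect gamma(0):
  gamma(0) [0.914736 - (0.720936)(0.788136)] = (0.720936)(0.45339) + 1.282159
  gamma(0) * 0.346541 = 1.609024
  gamma(0) = 1.609024 / 0.346541 = 4.643103.
Therefore gamma(0) = 4.6431 (to 4 decimal places).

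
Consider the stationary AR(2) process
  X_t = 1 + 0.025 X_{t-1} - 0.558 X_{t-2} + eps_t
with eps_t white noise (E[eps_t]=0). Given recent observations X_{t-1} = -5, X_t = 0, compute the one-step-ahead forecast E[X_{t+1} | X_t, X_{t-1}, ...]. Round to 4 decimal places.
E[X_{t+1} \mid \mathcal F_t] = 3.7900

For an AR(p) model X_t = c + sum_i phi_i X_{t-i} + eps_t, the
one-step-ahead conditional mean is
  E[X_{t+1} | X_t, ...] = c + sum_i phi_i X_{t+1-i}.
Substitute known values:
  E[X_{t+1} | ...] = 1 + (0.025) * (0) + (-0.558) * (-5)
                   = 3.7900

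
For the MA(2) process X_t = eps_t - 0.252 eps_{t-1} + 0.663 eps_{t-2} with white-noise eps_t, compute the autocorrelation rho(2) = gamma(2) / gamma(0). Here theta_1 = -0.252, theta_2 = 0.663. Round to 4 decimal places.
\rho(2) = 0.4411

For an MA(q) process with theta_0 = 1, the autocovariance is
  gamma(k) = sigma^2 * sum_{i=0..q-k} theta_i * theta_{i+k},
and rho(k) = gamma(k) / gamma(0). Sigma^2 cancels.
  numerator   = (1)*(0.663) = 0.663.
  denominator = (1)^2 + (-0.252)^2 + (0.663)^2 = 1.503073.
  rho(2) = 0.663 / 1.503073 = 0.4411.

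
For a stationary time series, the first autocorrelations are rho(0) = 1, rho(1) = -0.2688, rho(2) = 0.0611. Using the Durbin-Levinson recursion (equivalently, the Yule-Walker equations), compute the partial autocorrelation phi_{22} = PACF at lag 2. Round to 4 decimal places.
\phi_{22} = -0.0120

The PACF at lag k is phi_{kk}, the last component of the solution
to the Yule-Walker system G_k phi = r_k where
  (G_k)_{ij} = rho(|i - j|), (r_k)_i = rho(i), i,j = 1..k.
Equivalently, Durbin-Levinson gives phi_{kk} iteratively:
  phi_{11} = rho(1)
  phi_{kk} = [rho(k) - sum_{j=1..k-1} phi_{k-1,j} rho(k-j)]
            / [1 - sum_{j=1..k-1} phi_{k-1,j} rho(j)],
  phi_{k,j} = phi_{k-1,j} - phi_{kk} phi_{k-1,k-j},  j = 1..k-1.
Step k = 1:
  phi_11 = rho(1) = -0.2688.
Step k = 2:
  phi_22 = [rho(2) - phi_11 rho(1)] / [1 - phi_11 rho(1)] = [0.0611 - (-0.2688)(-0.2688)] / [1 - (-0.2688)(-0.2688)]
         = -0.01115344 / 0.92774656 = -0.012.
Therefore phi_{22} = -0.0120.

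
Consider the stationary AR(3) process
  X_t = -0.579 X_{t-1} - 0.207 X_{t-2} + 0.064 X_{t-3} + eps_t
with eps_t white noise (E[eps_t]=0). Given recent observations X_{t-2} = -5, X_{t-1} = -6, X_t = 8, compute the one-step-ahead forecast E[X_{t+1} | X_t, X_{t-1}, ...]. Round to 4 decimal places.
E[X_{t+1} \mid \mathcal F_t] = -3.7100

For an AR(p) model X_t = c + sum_i phi_i X_{t-i} + eps_t, the
one-step-ahead conditional mean is
  E[X_{t+1} | X_t, ...] = c + sum_i phi_i X_{t+1-i}.
Substitute known values:
  E[X_{t+1} | ...] = (-0.579) * (8) + (-0.207) * (-6) + (0.064) * (-5)
                   = -3.7100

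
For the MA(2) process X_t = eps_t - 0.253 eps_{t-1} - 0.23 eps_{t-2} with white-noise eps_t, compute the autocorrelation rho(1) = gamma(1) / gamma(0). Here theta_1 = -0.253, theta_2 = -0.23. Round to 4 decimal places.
\rho(1) = -0.1744

For an MA(q) process with theta_0 = 1, the autocovariance is
  gamma(k) = sigma^2 * sum_{i=0..q-k} theta_i * theta_{i+k},
and rho(k) = gamma(k) / gamma(0). Sigma^2 cancels.
  numerator   = (1)*(-0.253) + (-0.253)*(-0.23) = -0.19481.
  denominator = (1)^2 + (-0.253)^2 + (-0.23)^2 = 1.116909.
  rho(1) = -0.19481 / 1.116909 = -0.1744.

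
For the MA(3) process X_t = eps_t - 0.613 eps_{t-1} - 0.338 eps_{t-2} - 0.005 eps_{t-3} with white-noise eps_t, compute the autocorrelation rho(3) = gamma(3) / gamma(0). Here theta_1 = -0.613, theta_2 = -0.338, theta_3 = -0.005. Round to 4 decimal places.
\rho(3) = -0.0034

For an MA(q) process with theta_0 = 1, the autocovariance is
  gamma(k) = sigma^2 * sum_{i=0..q-k} theta_i * theta_{i+k},
and rho(k) = gamma(k) / gamma(0). Sigma^2 cancels.
  numerator   = (1)*(-0.005) = -0.005.
  denominator = (1)^2 + (-0.613)^2 + (-0.338)^2 + (-0.005)^2 = 1.490038.
  rho(3) = -0.005 / 1.490038 = -0.0034.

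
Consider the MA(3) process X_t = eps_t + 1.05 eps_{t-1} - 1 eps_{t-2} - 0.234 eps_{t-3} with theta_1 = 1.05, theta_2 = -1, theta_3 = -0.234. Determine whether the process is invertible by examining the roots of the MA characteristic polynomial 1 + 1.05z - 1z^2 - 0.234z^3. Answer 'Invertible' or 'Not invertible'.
\text{Not invertible}

The MA(q) characteristic polynomial is P(z) = 1 + 1.05z - 1z^2 - 0.234z^3.
Invertibility requires all roots to lie outside the unit circle, i.e. |z| > 1 for every root.
Degree 3: look for a simple real root z0 first, then factor out (1 - z/z0) and solve the remaining quadratic.
Testing z0 = -5: P(-5) = 1 + (1.05)(-5) + (-1)(-5)^2 + (-0.234)(-5)^3
  = 1 + (-5.25) + (-25) + (29.25) = 0.  So z_0 = -5 is a root, |z_0| = 5.
Divide out the factor (1 + 0.2 z) = (1 - z/z0) (since 1/z0 = -0.2):
  P(z) = (1 + 0.2 z)(1 + (0.85) z + (-1.17) z^2)
  [check: z-coef 0.85 - (-0.2) = 1.05; z^2-coef -1.17 - (-0.2)(0.85) = -1; z^3-coef -(-0.2)(-1.17) = -0.234.]
Remaining roots from the quadratic factor 1 + (0.85) z + (-1.17) z^2:
  Set 1 + (0.85) z + (-1.17) z^2 = 0, i.e. a z^2 + b z + c = 0 with a = -1.17, b = 0.85, c = 1.
  Discriminant D = b^2 - 4ac = (0.85)^2 - 4*(-1.17)*1 = 0.7225 - (-4.68) = 5.4025.
  D >= 0, so the roots are real: z = (-b +/- sqrt(D)) / (2a) = (-0.85 +/- 2.324328) / (-2.34).
    z_1 = (-0.85 + 2.324328) / (-2.34) = -0.6301,   |z_1| = 0.6301.
    z_2 = (-0.85 - 2.324328) / (-2.34) = 1.3566,   |z_2| = 1.3566.
Moduli of all roots: 5.0000, 0.6301, 1.3566.
All moduli strictly greater than 1? No.
Verdict: Not invertible.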